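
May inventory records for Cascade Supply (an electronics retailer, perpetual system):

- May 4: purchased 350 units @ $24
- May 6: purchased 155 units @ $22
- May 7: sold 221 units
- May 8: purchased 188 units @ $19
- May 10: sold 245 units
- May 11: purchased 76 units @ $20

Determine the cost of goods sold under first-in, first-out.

May 7, 221 sold [FIFO — oldest first]: 221 @ $24 = $5,304
May 10, 245 sold [FIFO — oldest first]: 129 @ $24 + 116 @ $22 = $5,648
Total COGS = $5,304 + $5,648 = $10,952
Ending inventory: 39 @ $22 + 188 @ $19 + 76 @ $20 = $5,950

COGS = $10,952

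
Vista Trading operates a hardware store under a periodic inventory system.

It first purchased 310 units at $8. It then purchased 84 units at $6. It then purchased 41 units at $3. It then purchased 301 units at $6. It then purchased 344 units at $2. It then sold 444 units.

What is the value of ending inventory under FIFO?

Sale 1 (444) [FIFO — oldest first]: 310 @ $8 + 84 @ $6 + 41 @ $3 + 9 @ $6 = $3,161
Ending inventory: 292 @ $6 + 344 @ $2 = $2,440

Ending inventory = $2,440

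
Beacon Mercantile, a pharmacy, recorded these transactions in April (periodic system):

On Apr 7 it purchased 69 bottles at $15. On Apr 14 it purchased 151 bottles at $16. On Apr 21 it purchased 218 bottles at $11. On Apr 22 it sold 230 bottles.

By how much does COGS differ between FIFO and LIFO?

$971

FIFO COGS: 69 @ $15 + 151 @ $16 + 10 @ $11 = $3,561
LIFO COGS: 218 @ $11 + 12 @ $16 = $2,590
Difference = |$3,561 − $2,590| = $971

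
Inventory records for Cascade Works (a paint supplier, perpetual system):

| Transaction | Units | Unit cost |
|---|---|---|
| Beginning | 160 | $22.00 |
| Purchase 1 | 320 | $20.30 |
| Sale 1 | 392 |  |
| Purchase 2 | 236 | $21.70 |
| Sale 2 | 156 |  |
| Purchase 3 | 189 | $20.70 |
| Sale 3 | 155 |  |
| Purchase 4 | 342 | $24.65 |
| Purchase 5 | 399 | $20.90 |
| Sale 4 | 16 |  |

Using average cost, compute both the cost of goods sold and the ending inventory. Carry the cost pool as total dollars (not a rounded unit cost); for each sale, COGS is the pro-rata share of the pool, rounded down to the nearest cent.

After Beginning: 160 on hand, pool $3,520.00 (≈ $22.0000 each)
After Purchase 1: 480 on hand, pool $10,016.00 (≈ $20.8667 each)
Sale 1, sell 392: 392/480 × $10,016.00 → $8,179.73
After Purchase 2: 324 on hand, pool $6,957.47 (≈ $21.4737 each)
Sale 2, sell 156: 156/324 × $6,957.47 → $3,349.89
After Purchase 3: 357 on hand, pool $7,519.88 (≈ $21.0641 each)
Sale 3, sell 155: 155/357 × $7,519.88 → $3,264.93
After Purchase 4: 544 on hand, pool $12,685.25 (≈ $23.3185 each)
After Purchase 5: 943 on hand, pool $21,024.35 (≈ $22.2952 each)
Sale 4, sell 16: 16/943 × $21,024.35 → $356.72
Total COGS = $8,179.73 + $3,349.89 + $3,264.93 + $356.72 = $15,151.27
Ending inventory (cost pool remaining) = $20,667.63
Check: goods available $35,818.90 = COGS $15,151.27 + ending $20,667.63

COGS = $15,151.27; ending inventory = $20,667.63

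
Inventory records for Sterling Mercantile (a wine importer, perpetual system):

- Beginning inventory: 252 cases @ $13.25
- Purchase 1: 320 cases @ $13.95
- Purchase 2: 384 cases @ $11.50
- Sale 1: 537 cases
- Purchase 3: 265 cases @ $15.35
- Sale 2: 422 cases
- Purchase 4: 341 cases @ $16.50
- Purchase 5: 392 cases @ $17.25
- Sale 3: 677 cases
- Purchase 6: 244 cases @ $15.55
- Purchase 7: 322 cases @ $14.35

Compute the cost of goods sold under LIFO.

COGS = $24,272.75

Sale 1 (537) [LIFO — newest first]: 384 @ $11.50 + 153 @ $13.95 = $6,550.35
Sale 2 (422) [LIFO — newest first]: 265 @ $15.35 + 157 @ $13.95 = $6,257.90
Sale 3 (677) [LIFO — newest first]: 392 @ $17.25 + 285 @ $16.50 = $11,464.50
Total COGS = $6,550.35 + $6,257.90 + $11,464.50 = $24,272.75
Ending inventory: 252 @ $13.25 + 10 @ $13.95 + 56 @ $16.50 + 244 @ $15.55 + 322 @ $14.35 = $12,817.40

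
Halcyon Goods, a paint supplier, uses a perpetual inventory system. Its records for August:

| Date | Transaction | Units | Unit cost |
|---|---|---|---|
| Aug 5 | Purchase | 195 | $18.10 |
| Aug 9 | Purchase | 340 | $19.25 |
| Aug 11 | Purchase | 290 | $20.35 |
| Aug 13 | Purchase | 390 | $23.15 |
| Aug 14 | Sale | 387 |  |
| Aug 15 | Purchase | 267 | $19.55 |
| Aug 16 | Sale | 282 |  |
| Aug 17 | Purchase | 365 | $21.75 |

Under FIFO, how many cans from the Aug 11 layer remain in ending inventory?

156

Aug 14, 387 sold [FIFO — oldest first]: 195 @ $18.10 + 192 @ $19.25 = $7,225.50
Aug 16, 282 sold [FIFO — oldest first]: 148 @ $19.25 + 134 @ $20.35 = $5,575.90
Total COGS = $7,225.50 + $5,575.90 = $12,801.40
Ending inventory: 156 @ $20.35 + 390 @ $23.15 + 267 @ $19.55 + 365 @ $21.75 = $25,361.70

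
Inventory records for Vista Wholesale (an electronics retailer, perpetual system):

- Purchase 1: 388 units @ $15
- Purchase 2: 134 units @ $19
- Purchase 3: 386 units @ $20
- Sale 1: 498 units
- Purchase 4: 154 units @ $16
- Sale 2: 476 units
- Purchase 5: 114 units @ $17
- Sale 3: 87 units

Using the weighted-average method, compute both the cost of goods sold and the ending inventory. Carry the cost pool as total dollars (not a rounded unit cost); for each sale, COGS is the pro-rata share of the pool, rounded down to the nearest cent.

After Purchase 1: 388 on hand, pool $5,820.00 (≈ $15.0000 each)
After Purchase 2: 522 on hand, pool $8,366.00 (≈ $16.0268 each)
After Purchase 3: 908 on hand, pool $16,086.00 (≈ $17.7159 each)
Sale 1, sell 498: 498/908 × $16,086.00 → $8,822.49
After Purchase 4: 564 on hand, pool $9,727.51 (≈ $17.2474 each)
Sale 2, sell 476: 476/564 × $9,727.51 → $8,209.74
After Purchase 5: 202 on hand, pool $3,455.77 (≈ $17.1078 each)
Sale 3, sell 87: 87/202 × $3,455.77 → $1,488.37
Total COGS = $8,822.49 + $8,209.74 + $1,488.37 = $18,520.60
Ending inventory (cost pool remaining) = $1,967.40

COGS = $18,520.60; ending inventory = $1,967.40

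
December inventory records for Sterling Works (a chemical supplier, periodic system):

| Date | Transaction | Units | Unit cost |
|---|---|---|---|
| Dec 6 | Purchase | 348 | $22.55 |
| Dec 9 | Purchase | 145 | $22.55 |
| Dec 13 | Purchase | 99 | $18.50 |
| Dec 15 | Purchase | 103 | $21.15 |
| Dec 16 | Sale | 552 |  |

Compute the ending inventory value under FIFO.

Ending inventory = $2,918.45

Dec 16, 552 sold [FIFO — oldest first]: 348 @ $22.55 + 145 @ $22.55 + 59 @ $18.50 = $12,208.65
Ending inventory: 40 @ $18.50 + 103 @ $21.15 = $2,918.45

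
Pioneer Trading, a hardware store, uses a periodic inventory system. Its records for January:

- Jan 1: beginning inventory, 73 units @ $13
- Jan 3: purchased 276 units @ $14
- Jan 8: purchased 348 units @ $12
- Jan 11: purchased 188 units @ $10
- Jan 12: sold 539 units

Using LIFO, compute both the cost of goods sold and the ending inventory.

COGS = $6,098; ending inventory = $4,771

Jan 12, 539 sold [LIFO — newest first]: 188 @ $10 + 348 @ $12 + 3 @ $14 = $6,098
Ending inventory: 73 @ $13 + 273 @ $14 = $4,771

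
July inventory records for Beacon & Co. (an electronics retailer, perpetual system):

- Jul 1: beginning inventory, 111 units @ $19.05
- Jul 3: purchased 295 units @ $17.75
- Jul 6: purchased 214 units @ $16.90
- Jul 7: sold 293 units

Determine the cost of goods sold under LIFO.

Jul 7, 293 sold [LIFO — newest first]: 214 @ $16.90 + 79 @ $17.75 = $5,018.85
Ending inventory: 111 @ $19.05 + 216 @ $17.75 = $5,948.55

COGS = $5,018.85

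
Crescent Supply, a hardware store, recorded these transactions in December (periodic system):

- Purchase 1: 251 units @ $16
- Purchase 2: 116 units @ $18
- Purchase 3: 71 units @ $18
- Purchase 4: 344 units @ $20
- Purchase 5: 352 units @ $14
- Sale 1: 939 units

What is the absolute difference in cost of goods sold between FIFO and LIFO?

$390

FIFO COGS: 251 @ $16 + 116 @ $18 + 71 @ $18 + 344 @ $20 + 157 @ $14 = $16,460
LIFO COGS: 352 @ $14 + 344 @ $20 + 71 @ $18 + 116 @ $18 + 56 @ $16 = $16,070
Difference = |$16,460 − $16,070| = $390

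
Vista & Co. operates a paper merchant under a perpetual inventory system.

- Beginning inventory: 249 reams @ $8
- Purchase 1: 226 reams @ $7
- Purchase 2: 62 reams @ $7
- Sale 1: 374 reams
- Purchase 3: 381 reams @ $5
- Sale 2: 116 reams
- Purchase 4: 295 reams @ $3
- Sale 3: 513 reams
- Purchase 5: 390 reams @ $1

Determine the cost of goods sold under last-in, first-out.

COGS = $5,259

Sale 1 (374) [LIFO — newest first]: 62 @ $7 + 226 @ $7 + 86 @ $8 = $2,704
Sale 2 (116) [LIFO — newest first]: 116 @ $5 = $580
Sale 3 (513) [LIFO — newest first]: 295 @ $3 + 218 @ $5 = $1,975
Total COGS = $2,704 + $580 + $1,975 = $5,259
Ending inventory: 163 @ $8 + 47 @ $5 + 390 @ $1 = $1,929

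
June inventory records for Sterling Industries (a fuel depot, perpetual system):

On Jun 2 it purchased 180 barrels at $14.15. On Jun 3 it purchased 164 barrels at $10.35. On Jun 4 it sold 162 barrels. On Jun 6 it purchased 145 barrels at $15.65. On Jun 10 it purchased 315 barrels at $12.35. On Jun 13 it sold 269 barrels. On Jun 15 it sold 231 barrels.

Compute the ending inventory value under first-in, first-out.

Ending inventory = $1,753.70

Jun 4, 162 sold [FIFO — oldest first]: 162 @ $14.15 = $2,292.30
Jun 13, 269 sold [FIFO — oldest first]: 18 @ $14.15 + 164 @ $10.35 + 87 @ $15.65 = $3,313.65
Jun 15, 231 sold [FIFO — oldest first]: 58 @ $15.65 + 173 @ $12.35 = $3,044.25
Total COGS = $2,292.30 + $3,313.65 + $3,044.25 = $8,650.20
Ending inventory: 142 @ $12.35 = $1,753.70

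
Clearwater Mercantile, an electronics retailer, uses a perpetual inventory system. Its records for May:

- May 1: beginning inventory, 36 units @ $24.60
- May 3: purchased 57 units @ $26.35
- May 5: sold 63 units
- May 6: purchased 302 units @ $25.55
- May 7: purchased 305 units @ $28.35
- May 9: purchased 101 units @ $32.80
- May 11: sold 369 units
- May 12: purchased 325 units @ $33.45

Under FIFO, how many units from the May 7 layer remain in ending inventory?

268

May 5, 63 sold [FIFO — oldest first]: 36 @ $24.60 + 27 @ $26.35 = $1,597.05
May 11, 369 sold [FIFO — oldest first]: 30 @ $26.35 + 302 @ $25.55 + 37 @ $28.35 = $9,555.55
Total COGS = $1,597.05 + $9,555.55 = $11,152.60
Ending inventory: 268 @ $28.35 + 101 @ $32.80 + 325 @ $33.45 = $21,781.85
Check: goods available $32,934.45 = COGS $11,152.60 + ending $21,781.85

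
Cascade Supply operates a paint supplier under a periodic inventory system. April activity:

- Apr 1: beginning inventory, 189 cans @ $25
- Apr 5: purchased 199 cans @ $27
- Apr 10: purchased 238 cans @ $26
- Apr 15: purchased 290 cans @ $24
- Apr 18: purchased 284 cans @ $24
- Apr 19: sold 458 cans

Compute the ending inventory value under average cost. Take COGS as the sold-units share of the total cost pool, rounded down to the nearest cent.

Ending inventory = $18,588.34

Apr 19, sell 458: 458/1200 × $30,062.00 → $11,473.66
Ending inventory (cost pool remaining) = $18,588.34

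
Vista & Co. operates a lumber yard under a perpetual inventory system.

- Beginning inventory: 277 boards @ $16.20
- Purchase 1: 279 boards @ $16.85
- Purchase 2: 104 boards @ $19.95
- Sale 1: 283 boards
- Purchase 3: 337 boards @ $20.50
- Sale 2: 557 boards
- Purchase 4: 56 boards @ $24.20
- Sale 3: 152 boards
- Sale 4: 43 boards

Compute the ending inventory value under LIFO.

Sale 1 (283) [LIFO — newest first]: 104 @ $19.95 + 179 @ $16.85 = $5,090.95
Sale 2 (557) [LIFO — newest first]: 337 @ $20.50 + 100 @ $16.85 + 120 @ $16.20 = $10,537.50
Sale 3 (152) [LIFO — newest first]: 56 @ $24.20 + 96 @ $16.20 = $2,910.40
Sale 4 (43) [LIFO — newest first]: 43 @ $16.20 = $696.60
Total COGS = $5,090.95 + $10,537.50 + $2,910.40 + $696.60 = $19,235.45
Ending inventory: 18 @ $16.20 = $291.60
Check: goods available $19,527.05 = COGS $19,235.45 + ending $291.60

Ending inventory = $291.60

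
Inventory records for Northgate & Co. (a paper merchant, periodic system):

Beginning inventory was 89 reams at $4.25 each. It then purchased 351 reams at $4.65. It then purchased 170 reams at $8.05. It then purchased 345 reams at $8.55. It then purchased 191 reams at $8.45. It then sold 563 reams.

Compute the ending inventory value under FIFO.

Sale 1 (563) [FIFO — oldest first]: 89 @ $4.25 + 351 @ $4.65 + 123 @ $8.05 = $3,000.55
Ending inventory: 47 @ $8.05 + 345 @ $8.55 + 191 @ $8.45 = $4,942.05

Ending inventory = $4,942.05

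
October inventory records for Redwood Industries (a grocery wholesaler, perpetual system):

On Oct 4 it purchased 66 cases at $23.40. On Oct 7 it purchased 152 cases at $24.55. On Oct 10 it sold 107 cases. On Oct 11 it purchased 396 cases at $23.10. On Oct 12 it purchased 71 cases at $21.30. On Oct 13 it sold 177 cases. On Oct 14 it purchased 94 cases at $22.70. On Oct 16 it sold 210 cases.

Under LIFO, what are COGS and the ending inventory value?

COGS = $11,401.15; ending inventory = $6,668.55

Oct 10, 107 sold [LIFO — newest first]: 107 @ $24.55 = $2,626.85
Oct 13, 177 sold [LIFO — newest first]: 71 @ $21.30 + 106 @ $23.10 = $3,960.90
Oct 16, 210 sold [LIFO — newest first]: 94 @ $22.70 + 116 @ $23.10 = $4,813.40
Total COGS = $2,626.85 + $3,960.90 + $4,813.40 = $11,401.15
Ending inventory: 66 @ $23.40 + 45 @ $24.55 + 174 @ $23.10 = $6,668.55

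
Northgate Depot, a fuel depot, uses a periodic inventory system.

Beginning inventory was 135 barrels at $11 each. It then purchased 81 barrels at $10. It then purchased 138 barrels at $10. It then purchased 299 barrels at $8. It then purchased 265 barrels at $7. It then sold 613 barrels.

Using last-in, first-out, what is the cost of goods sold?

COGS = $4,737

Sale 1 (613) [LIFO — newest first]: 265 @ $7 + 299 @ $8 + 49 @ $10 = $4,737
Ending inventory: 135 @ $11 + 81 @ $10 + 89 @ $10 = $3,185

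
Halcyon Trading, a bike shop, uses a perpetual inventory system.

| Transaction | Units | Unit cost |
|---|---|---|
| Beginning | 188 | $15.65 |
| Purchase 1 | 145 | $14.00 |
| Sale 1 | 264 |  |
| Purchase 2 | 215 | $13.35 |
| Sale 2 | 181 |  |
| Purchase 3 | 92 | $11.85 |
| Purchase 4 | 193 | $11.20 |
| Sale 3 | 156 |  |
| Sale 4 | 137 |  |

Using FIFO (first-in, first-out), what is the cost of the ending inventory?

Ending inventory = $1,064.00

Sale 1 (264) [FIFO — oldest first]: 188 @ $15.65 + 76 @ $14.00 = $4,006.20
Sale 2 (181) [FIFO — oldest first]: 69 @ $14.00 + 112 @ $13.35 = $2,461.20
Sale 3 (156) [FIFO — oldest first]: 103 @ $13.35 + 53 @ $11.85 = $2,003.10
Sale 4 (137) [FIFO — oldest first]: 39 @ $11.85 + 98 @ $11.20 = $1,559.75
Total COGS = $4,006.20 + $2,461.20 + $2,003.10 + $1,559.75 = $10,030.25
Ending inventory: 95 @ $11.20 = $1,064.00
Check: goods available $11,094.25 = COGS $10,030.25 + ending $1,064.00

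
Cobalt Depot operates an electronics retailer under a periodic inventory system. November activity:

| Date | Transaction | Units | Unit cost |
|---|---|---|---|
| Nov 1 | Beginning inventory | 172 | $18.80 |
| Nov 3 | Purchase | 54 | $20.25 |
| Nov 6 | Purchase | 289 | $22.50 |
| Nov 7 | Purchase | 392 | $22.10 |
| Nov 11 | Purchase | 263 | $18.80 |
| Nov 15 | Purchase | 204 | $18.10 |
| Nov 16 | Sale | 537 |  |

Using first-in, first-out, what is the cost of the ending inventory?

Nov 16, 537 sold [FIFO — oldest first]: 172 @ $18.80 + 54 @ $20.25 + 289 @ $22.50 + 22 @ $22.10 = $11,315.80
Ending inventory: 370 @ $22.10 + 263 @ $18.80 + 204 @ $18.10 = $16,813.80
Check: goods available $28,129.60 = COGS $11,315.80 + ending $16,813.80

Ending inventory = $16,813.80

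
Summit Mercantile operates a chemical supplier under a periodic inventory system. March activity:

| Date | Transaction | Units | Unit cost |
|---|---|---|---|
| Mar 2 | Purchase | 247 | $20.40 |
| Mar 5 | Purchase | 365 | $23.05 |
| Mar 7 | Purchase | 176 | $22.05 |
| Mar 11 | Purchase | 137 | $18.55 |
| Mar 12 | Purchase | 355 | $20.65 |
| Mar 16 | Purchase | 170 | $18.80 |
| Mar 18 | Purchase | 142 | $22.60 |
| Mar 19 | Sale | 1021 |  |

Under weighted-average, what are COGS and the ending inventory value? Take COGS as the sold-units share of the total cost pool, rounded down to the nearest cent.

Mar 19, sell 1021: 1021/1592 × $33,610.15 → $21,555.25
Ending inventory (cost pool remaining) = $12,054.90
Check: goods available $33,610.15 = COGS $21,555.25 + ending $12,054.90

COGS = $21,555.25; ending inventory = $12,054.90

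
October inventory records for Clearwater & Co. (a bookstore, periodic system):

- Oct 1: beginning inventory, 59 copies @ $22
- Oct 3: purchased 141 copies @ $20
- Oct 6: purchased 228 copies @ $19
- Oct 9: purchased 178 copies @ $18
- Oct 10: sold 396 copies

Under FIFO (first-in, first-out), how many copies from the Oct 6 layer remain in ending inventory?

32

Oct 10, 396 sold [FIFO — oldest first]: 59 @ $22 + 141 @ $20 + 196 @ $19 = $7,842
Ending inventory: 32 @ $19 + 178 @ $18 = $3,812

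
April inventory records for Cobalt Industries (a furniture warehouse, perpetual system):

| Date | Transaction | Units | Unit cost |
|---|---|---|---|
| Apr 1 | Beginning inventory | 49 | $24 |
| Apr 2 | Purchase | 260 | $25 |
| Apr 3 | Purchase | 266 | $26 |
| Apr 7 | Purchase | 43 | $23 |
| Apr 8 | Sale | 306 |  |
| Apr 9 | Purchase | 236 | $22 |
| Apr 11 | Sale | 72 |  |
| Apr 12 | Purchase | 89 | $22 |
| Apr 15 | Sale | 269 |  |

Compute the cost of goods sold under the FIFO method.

Apr 8, 306 sold [FIFO — oldest first]: 49 @ $24 + 257 @ $25 = $7,601
Apr 11, 72 sold [FIFO — oldest first]: 3 @ $25 + 69 @ $26 = $1,869
Apr 15, 269 sold [FIFO — oldest first]: 197 @ $26 + 43 @ $23 + 29 @ $22 = $6,749
Total COGS = $7,601 + $1,869 + $6,749 = $16,219
Ending inventory: 207 @ $22 + 89 @ $22 = $6,512
Check: goods available $22,731 = COGS $16,219 + ending $6,512

COGS = $16,219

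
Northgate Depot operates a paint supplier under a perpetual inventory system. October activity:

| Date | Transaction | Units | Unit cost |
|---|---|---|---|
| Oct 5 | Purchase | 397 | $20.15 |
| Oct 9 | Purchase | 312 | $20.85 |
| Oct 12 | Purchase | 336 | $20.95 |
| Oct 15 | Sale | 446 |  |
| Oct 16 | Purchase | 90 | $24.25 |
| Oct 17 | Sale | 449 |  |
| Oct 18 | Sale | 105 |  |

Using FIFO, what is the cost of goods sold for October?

Oct 15, 446 sold [FIFO — oldest first]: 397 @ $20.15 + 49 @ $20.85 = $9,021.20
Oct 17, 449 sold [FIFO — oldest first]: 263 @ $20.85 + 186 @ $20.95 = $9,380.25
Oct 18, 105 sold [FIFO — oldest first]: 105 @ $20.95 = $2,199.75
Total COGS = $9,021.20 + $9,380.25 + $2,199.75 = $20,601.20
Ending inventory: 45 @ $20.95 + 90 @ $24.25 = $3,125.25
Check: goods available $23,726.45 = COGS $20,601.20 + ending $3,125.25

COGS = $20,601.20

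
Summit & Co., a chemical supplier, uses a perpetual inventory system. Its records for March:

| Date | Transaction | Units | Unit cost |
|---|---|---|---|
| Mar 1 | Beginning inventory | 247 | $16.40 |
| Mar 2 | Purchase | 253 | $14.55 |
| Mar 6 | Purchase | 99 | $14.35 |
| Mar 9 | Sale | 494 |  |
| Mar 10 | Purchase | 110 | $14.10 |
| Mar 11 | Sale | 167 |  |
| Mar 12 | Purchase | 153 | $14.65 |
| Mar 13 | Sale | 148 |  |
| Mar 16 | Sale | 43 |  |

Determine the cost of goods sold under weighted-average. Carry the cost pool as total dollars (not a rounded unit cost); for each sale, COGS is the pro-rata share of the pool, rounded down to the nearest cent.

After Mar 1: 247 on hand, pool $4,050.80 (≈ $16.4000 each)
After Mar 2: 500 on hand, pool $7,731.95 (≈ $15.4639 each)
After Mar 6: 599 on hand, pool $9,152.60 (≈ $15.2798 each)
Mar 9, sell 494: 494/599 × $9,152.60 → $7,548.22
After Mar 10: 215 on hand, pool $3,155.38 (≈ $14.6762 each)
Mar 11, sell 167: 167/215 × $3,155.38 → $2,450.92
After Mar 12: 201 on hand, pool $2,945.91 (≈ $14.6563 each)
Mar 13, sell 148: 148/201 × $2,945.91 → $2,169.12
Mar 16, sell 43: 43/53 × $776.79 → $630.22
Total COGS = $7,548.22 + $2,450.92 + $2,169.12 + $630.22 = $12,798.48
Ending inventory (cost pool remaining) = $146.57

COGS = $12,798.48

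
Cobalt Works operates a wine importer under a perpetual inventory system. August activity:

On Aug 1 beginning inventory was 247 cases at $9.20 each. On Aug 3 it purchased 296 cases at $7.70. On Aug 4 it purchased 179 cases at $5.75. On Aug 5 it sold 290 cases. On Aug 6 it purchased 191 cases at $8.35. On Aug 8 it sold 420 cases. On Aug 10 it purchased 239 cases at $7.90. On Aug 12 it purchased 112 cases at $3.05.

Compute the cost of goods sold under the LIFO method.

Aug 5, 290 sold [LIFO — newest first]: 179 @ $5.75 + 111 @ $7.70 = $1,883.95
Aug 8, 420 sold [LIFO — newest first]: 191 @ $8.35 + 185 @ $7.70 + 44 @ $9.20 = $3,424.15
Total COGS = $1,883.95 + $3,424.15 = $5,308.10
Ending inventory: 203 @ $9.20 + 239 @ $7.90 + 112 @ $3.05 = $4,097.30

COGS = $5,308.10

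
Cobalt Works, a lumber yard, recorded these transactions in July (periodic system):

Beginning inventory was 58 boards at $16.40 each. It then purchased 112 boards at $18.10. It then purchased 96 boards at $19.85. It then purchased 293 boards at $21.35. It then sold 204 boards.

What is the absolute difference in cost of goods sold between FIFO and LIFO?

FIFO COGS: 58 @ $16.40 + 112 @ $18.10 + 34 @ $19.85 = $3,653.30
LIFO COGS: 204 @ $21.35 = $4,355.40
Difference = |$3,653.30 − $4,355.40| = $702.10

$702.10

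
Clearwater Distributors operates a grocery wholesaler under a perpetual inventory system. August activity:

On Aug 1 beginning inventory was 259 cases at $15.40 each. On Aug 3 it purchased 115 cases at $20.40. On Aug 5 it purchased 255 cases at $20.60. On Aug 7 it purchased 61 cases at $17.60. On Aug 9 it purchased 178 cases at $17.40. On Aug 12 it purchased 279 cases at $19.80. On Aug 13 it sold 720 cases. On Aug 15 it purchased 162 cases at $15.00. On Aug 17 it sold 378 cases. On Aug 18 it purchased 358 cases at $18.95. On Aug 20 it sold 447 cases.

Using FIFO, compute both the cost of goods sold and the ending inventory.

Aug 13, 720 sold [FIFO — oldest first]: 259 @ $15.40 + 115 @ $20.40 + 255 @ $20.60 + 61 @ $17.60 + 30 @ $17.40 = $13,183.20
Aug 17, 378 sold [FIFO — oldest first]: 148 @ $17.40 + 230 @ $19.80 = $7,129.20
Aug 20, 447 sold [FIFO — oldest first]: 49 @ $19.80 + 162 @ $15.00 + 236 @ $18.95 = $7,872.40
Total COGS = $13,183.20 + $7,129.20 + $7,872.40 = $28,184.80
Ending inventory: 122 @ $18.95 = $2,311.90

COGS = $28,184.80; ending inventory = $2,311.90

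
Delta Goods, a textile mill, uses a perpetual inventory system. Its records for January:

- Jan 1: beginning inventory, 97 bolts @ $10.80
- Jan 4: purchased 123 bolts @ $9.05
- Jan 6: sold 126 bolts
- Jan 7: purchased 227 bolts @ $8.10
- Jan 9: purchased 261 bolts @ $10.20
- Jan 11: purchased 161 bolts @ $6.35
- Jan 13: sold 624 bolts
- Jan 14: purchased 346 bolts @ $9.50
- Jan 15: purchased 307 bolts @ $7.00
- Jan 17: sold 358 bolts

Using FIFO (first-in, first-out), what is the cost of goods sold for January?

COGS = $9,954.50

Jan 6, 126 sold [FIFO — oldest first]: 97 @ $10.80 + 29 @ $9.05 = $1,310.05
Jan 13, 624 sold [FIFO — oldest first]: 94 @ $9.05 + 227 @ $8.10 + 261 @ $10.20 + 42 @ $6.35 = $5,618.30
Jan 17, 358 sold [FIFO — oldest first]: 119 @ $6.35 + 239 @ $9.50 = $3,026.15
Total COGS = $1,310.05 + $5,618.30 + $3,026.15 = $9,954.50
Ending inventory: 107 @ $9.50 + 307 @ $7.00 = $3,165.50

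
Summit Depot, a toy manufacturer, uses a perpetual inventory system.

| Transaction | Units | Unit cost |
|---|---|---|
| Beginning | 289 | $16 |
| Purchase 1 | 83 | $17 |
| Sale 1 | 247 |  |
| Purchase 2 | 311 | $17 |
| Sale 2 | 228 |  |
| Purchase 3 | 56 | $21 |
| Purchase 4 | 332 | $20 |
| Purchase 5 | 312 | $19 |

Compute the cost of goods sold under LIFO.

COGS = $7,911

Sale 1 (247) [LIFO — newest first]: 83 @ $17 + 164 @ $16 = $4,035
Sale 2 (228) [LIFO — newest first]: 228 @ $17 = $3,876
Total COGS = $4,035 + $3,876 = $7,911
Ending inventory: 125 @ $16 + 83 @ $17 + 56 @ $21 + 332 @ $20 + 312 @ $19 = $17,155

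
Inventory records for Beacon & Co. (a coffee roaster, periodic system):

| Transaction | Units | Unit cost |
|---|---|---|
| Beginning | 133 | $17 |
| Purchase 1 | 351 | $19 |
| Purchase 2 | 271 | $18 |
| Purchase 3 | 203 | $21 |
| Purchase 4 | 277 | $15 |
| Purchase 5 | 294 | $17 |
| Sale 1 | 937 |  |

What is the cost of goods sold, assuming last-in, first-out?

Sale 1 (937) [LIFO — newest first]: 294 @ $17 + 277 @ $15 + 203 @ $21 + 163 @ $18 = $16,350
Ending inventory: 133 @ $17 + 351 @ $19 + 108 @ $18 = $10,874
Check: goods available $27,224 = COGS $16,350 + ending $10,874

COGS = $16,350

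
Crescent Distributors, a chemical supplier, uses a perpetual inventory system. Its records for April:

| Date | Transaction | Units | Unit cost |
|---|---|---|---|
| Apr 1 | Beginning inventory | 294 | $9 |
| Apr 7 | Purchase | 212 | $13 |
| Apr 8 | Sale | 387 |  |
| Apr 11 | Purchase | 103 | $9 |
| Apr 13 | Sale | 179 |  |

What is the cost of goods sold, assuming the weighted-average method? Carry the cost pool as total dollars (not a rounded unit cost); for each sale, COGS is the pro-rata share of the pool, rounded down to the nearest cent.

COGS = $5,903.36

After Apr 1: 294 on hand, pool $2,646.00 (≈ $9.0000 each)
After Apr 7: 506 on hand, pool $5,402.00 (≈ $10.6759 each)
Apr 8, sell 387: 387/506 × $5,402.00 → $4,131.56
After Apr 11: 222 on hand, pool $2,197.44 (≈ $9.8984 each)
Apr 13, sell 179: 179/222 × $2,197.44 → $1,771.80
Total COGS = $4,131.56 + $1,771.80 = $5,903.36
Ending inventory (cost pool remaining) = $425.64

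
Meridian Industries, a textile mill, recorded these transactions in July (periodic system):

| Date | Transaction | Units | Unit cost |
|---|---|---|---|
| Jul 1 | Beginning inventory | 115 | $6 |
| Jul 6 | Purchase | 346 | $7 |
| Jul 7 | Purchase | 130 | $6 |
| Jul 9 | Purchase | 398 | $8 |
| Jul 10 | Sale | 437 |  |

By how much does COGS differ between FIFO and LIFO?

$474

FIFO COGS: 115 @ $6 + 322 @ $7 = $2,944
LIFO COGS: 398 @ $8 + 39 @ $6 = $3,418
Difference = |$2,944 − $3,418| = $474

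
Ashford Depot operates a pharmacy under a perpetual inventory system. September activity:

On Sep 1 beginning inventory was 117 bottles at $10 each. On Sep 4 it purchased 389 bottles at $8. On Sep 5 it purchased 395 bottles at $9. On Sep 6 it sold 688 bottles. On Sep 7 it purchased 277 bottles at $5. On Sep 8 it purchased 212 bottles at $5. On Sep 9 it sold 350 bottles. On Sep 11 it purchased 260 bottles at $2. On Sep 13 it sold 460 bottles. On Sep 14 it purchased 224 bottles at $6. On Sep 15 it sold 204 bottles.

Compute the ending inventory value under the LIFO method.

Sep 6, 688 sold [LIFO — newest first]: 395 @ $9 + 293 @ $8 = $5,899
Sep 9, 350 sold [LIFO — newest first]: 212 @ $5 + 138 @ $5 = $1,750
Sep 13, 460 sold [LIFO — newest first]: 260 @ $2 + 139 @ $5 + 61 @ $8 = $1,703
Sep 15, 204 sold [LIFO — newest first]: 204 @ $6 = $1,224
Total COGS = $5,899 + $1,750 + $1,703 + $1,224 = $10,576
Ending inventory: 117 @ $10 + 35 @ $8 + 20 @ $6 = $1,570
Check: goods available $12,146 = COGS $10,576 + ending $1,570

Ending inventory = $1,570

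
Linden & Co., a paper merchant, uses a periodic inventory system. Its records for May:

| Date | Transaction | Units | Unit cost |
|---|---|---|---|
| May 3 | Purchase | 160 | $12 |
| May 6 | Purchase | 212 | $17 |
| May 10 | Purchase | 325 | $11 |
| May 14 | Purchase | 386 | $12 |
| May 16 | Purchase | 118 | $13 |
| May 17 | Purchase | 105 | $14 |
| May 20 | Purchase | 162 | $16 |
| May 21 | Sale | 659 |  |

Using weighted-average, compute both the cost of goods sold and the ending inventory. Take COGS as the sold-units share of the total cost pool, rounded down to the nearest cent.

May 21, sell 659: 659/1468 × $19,327.00 → $8,676.08
Ending inventory (cost pool remaining) = $10,650.92
Check: goods available $19,327.00 = COGS $8,676.08 + ending $10,650.92

COGS = $8,676.08; ending inventory = $10,650.92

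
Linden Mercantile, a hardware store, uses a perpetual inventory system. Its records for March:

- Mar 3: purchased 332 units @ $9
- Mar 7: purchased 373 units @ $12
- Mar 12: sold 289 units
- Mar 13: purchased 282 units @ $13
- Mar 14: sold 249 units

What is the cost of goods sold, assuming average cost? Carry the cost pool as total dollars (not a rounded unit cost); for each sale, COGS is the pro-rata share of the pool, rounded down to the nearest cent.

After Mar 3: 332 on hand, pool $2,988.00 (≈ $9.0000 each)
After Mar 7: 705 on hand, pool $7,464.00 (≈ $10.5872 each)
Mar 12, sell 289: 289/705 × $7,464.00 → $3,059.71
After Mar 13: 698 on hand, pool $8,070.29 (≈ $11.5620 each)
Mar 14, sell 249: 249/698 × $8,070.29 → $2,878.94
Total COGS = $3,059.71 + $2,878.94 = $5,938.65
Ending inventory (cost pool remaining) = $5,191.35

COGS = $5,938.65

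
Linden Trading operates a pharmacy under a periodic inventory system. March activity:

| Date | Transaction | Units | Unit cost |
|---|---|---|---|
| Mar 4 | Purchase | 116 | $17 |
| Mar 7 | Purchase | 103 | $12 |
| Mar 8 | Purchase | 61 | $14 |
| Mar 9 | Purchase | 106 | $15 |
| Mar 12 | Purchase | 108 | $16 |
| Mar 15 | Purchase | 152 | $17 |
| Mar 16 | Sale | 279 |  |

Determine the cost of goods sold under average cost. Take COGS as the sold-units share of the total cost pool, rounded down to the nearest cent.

COGS = $4,303.33

Mar 16, sell 279: 279/646 × $9,964.00 → $4,303.33
Ending inventory (cost pool remaining) = $5,660.67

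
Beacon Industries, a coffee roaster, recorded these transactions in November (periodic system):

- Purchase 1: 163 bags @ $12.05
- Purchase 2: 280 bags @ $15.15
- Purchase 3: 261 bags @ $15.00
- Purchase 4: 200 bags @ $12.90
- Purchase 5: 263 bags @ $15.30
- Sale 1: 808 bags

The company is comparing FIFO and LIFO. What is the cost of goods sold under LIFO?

COGS = $11,791.50

FIFO COGS: 163 @ $12.05 + 280 @ $15.15 + 261 @ $15.00 + 104 @ $12.90 = $11,462.75
LIFO COGS: 263 @ $15.30 + 200 @ $12.90 + 261 @ $15.00 + 84 @ $15.15 = $11,791.50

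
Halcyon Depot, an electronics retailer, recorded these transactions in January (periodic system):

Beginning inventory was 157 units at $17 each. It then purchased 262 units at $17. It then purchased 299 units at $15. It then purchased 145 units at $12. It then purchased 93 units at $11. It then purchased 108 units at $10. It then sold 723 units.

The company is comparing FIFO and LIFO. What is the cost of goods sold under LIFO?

FIFO COGS: 157 @ $17 + 262 @ $17 + 299 @ $15 + 5 @ $12 = $11,668
LIFO COGS: 108 @ $10 + 93 @ $11 + 145 @ $12 + 299 @ $15 + 78 @ $17 = $9,654

COGS = $9,654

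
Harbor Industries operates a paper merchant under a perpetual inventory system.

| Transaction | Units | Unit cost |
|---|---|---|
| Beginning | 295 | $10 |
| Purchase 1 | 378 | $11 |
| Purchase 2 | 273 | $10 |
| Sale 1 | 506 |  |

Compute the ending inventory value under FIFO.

Ending inventory = $4,567

Sale 1 (506) [FIFO — oldest first]: 295 @ $10 + 211 @ $11 = $5,271
Ending inventory: 167 @ $11 + 273 @ $10 = $4,567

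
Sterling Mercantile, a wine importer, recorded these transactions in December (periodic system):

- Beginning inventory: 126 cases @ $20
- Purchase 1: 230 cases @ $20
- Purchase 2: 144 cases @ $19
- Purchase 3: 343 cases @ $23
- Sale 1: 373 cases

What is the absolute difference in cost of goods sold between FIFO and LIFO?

FIFO COGS: 126 @ $20 + 230 @ $20 + 17 @ $19 = $7,443
LIFO COGS: 343 @ $23 + 30 @ $19 = $8,459
Difference = |$7,443 − $8,459| = $1,016

$1,016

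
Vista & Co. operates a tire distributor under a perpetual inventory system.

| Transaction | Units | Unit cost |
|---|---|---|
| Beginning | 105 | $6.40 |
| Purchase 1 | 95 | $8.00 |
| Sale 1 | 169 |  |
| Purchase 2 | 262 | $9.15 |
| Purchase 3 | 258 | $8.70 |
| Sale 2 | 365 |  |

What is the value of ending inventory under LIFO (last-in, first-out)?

Ending inventory = $1,616.65

Sale 1 (169) [LIFO — newest first]: 95 @ $8.00 + 74 @ $6.40 = $1,233.60
Sale 2 (365) [LIFO — newest first]: 258 @ $8.70 + 107 @ $9.15 = $3,223.65
Total COGS = $1,233.60 + $3,223.65 = $4,457.25
Ending inventory: 31 @ $6.40 + 155 @ $9.15 = $1,616.65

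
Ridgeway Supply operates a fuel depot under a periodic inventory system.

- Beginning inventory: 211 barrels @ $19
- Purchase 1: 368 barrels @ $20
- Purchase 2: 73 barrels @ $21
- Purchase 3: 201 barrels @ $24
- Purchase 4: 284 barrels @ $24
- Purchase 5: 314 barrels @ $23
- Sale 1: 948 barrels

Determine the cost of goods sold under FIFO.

COGS = $20,006

Sale 1 (948) [FIFO — oldest first]: 211 @ $19 + 368 @ $20 + 73 @ $21 + 201 @ $24 + 95 @ $24 = $20,006
Ending inventory: 189 @ $24 + 314 @ $23 = $11,758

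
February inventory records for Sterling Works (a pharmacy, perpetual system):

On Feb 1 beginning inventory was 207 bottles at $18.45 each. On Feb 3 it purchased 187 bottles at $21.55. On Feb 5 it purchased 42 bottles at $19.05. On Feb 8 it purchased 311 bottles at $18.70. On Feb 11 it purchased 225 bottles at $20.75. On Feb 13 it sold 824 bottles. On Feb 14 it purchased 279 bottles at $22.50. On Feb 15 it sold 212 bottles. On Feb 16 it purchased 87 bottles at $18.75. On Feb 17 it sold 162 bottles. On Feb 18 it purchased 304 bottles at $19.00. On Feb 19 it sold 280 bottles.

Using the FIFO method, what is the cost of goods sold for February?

COGS = $29,702.30

Feb 13, 824 sold [FIFO — oldest first]: 207 @ $18.45 + 187 @ $21.55 + 42 @ $19.05 + 311 @ $18.70 + 77 @ $20.75 = $16,062.55
Feb 15, 212 sold [FIFO — oldest first]: 148 @ $20.75 + 64 @ $22.50 = $4,511.00
Feb 17, 162 sold [FIFO — oldest first]: 162 @ $22.50 = $3,645.00
Feb 19, 280 sold [FIFO — oldest first]: 53 @ $22.50 + 87 @ $18.75 + 140 @ $19.00 = $5,483.75
Total COGS = $16,062.55 + $4,511.00 + $3,645.00 + $5,483.75 = $29,702.30
Ending inventory: 164 @ $19.00 = $3,116.00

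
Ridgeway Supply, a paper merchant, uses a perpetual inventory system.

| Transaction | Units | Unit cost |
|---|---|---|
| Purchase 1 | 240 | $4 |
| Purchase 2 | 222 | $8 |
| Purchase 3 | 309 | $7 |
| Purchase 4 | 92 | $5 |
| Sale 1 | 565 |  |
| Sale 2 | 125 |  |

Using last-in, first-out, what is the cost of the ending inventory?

Sale 1 (565) [LIFO — newest first]: 92 @ $5 + 309 @ $7 + 164 @ $8 = $3,935
Sale 2 (125) [LIFO — newest first]: 58 @ $8 + 67 @ $4 = $732
Total COGS = $3,935 + $732 = $4,667
Ending inventory: 173 @ $4 = $692
Check: goods available $5,359 = COGS $4,667 + ending $692

Ending inventory = $692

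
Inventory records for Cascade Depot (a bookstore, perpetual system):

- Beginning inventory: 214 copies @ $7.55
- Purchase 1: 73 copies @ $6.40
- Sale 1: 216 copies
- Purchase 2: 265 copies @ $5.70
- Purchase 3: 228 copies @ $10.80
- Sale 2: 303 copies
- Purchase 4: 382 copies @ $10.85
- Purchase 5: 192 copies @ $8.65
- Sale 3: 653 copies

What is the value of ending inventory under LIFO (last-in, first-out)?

Sale 1 (216) [LIFO — newest first]: 73 @ $6.40 + 143 @ $7.55 = $1,546.85
Sale 2 (303) [LIFO — newest first]: 228 @ $10.80 + 75 @ $5.70 = $2,889.90
Sale 3 (653) [LIFO — newest first]: 192 @ $8.65 + 382 @ $10.85 + 79 @ $5.70 = $6,255.80
Total COGS = $1,546.85 + $2,889.90 + $6,255.80 = $10,692.55
Ending inventory: 71 @ $7.55 + 111 @ $5.70 = $1,168.75

Ending inventory = $1,168.75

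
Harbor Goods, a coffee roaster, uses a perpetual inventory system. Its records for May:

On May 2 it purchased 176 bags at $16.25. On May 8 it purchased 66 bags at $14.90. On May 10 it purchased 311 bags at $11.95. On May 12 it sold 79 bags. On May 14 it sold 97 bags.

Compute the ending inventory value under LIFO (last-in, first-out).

May 12, 79 sold [LIFO — newest first]: 79 @ $11.95 = $944.05
May 14, 97 sold [LIFO — newest first]: 97 @ $11.95 = $1,159.15
Total COGS = $944.05 + $1,159.15 = $2,103.20
Ending inventory: 176 @ $16.25 + 66 @ $14.90 + 135 @ $11.95 = $5,456.65

Ending inventory = $5,456.65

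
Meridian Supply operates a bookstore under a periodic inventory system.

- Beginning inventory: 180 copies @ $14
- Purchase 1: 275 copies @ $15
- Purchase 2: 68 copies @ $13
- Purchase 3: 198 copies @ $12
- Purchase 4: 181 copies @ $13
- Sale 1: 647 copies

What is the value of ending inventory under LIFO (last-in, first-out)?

Sale 1 (647) [LIFO — newest first]: 181 @ $13 + 198 @ $12 + 68 @ $13 + 200 @ $15 = $8,613
Ending inventory: 180 @ $14 + 75 @ $15 = $3,645

Ending inventory = $3,645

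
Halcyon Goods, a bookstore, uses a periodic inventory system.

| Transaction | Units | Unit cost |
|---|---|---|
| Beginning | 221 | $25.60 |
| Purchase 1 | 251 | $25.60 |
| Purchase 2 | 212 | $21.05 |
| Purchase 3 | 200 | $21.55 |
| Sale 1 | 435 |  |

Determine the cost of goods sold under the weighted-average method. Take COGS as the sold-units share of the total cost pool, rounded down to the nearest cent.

COGS = $10,262.75

Sale 1, sell 435: 435/884 × $20,855.80 → $10,262.75
Ending inventory (cost pool remaining) = $10,593.05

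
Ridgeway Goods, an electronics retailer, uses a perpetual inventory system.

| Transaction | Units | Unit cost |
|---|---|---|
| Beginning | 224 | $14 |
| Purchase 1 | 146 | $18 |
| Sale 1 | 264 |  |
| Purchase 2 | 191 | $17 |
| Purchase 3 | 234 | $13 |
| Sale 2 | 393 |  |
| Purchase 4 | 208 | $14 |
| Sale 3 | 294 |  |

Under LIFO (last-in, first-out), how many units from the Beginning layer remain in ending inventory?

52

Sale 1 (264) [LIFO — newest first]: 146 @ $18 + 118 @ $14 = $4,280
Sale 2 (393) [LIFO — newest first]: 234 @ $13 + 159 @ $17 = $5,745
Sale 3 (294) [LIFO — newest first]: 208 @ $14 + 32 @ $17 + 54 @ $14 = $4,212
Total COGS = $4,280 + $5,745 + $4,212 = $14,237
Ending inventory: 52 @ $14 = $728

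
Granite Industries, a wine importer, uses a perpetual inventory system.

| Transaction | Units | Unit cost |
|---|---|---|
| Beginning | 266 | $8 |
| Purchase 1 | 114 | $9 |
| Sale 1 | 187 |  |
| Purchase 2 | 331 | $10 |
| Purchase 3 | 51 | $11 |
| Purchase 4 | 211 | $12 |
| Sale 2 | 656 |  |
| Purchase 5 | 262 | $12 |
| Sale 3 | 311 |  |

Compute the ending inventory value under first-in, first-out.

Ending inventory = $972

Sale 1 (187) [FIFO — oldest first]: 187 @ $8 = $1,496
Sale 2 (656) [FIFO — oldest first]: 79 @ $8 + 114 @ $9 + 331 @ $10 + 51 @ $11 + 81 @ $12 = $6,501
Sale 3 (311) [FIFO — oldest first]: 130 @ $12 + 181 @ $12 = $3,732
Total COGS = $1,496 + $6,501 + $3,732 = $11,729
Ending inventory: 81 @ $12 = $972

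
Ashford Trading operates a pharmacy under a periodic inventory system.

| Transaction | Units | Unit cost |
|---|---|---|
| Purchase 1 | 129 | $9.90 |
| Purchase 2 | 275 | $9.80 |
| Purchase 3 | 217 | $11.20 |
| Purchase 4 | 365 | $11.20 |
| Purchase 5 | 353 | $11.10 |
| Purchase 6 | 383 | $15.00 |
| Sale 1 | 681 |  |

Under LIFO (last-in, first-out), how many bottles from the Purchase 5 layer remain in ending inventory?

55

Sale 1 (681) [LIFO — newest first]: 383 @ $15.00 + 298 @ $11.10 = $9,052.80
Ending inventory: 129 @ $9.90 + 275 @ $9.80 + 217 @ $11.20 + 365 @ $11.20 + 55 @ $11.10 = $11,101.00
Check: goods available $20,153.80 = COGS $9,052.80 + ending $11,101.00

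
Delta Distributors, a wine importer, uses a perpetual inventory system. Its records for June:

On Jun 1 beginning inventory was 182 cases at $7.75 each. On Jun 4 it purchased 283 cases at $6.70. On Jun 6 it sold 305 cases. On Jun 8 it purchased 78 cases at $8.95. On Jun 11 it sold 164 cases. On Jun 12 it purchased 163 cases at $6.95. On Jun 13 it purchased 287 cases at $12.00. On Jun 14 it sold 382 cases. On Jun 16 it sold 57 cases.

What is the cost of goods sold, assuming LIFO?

Jun 6, 305 sold [LIFO — newest first]: 283 @ $6.70 + 22 @ $7.75 = $2,066.60
Jun 11, 164 sold [LIFO — newest first]: 78 @ $8.95 + 86 @ $7.75 = $1,364.60
Jun 14, 382 sold [LIFO — newest first]: 287 @ $12.00 + 95 @ $6.95 = $4,104.25
Jun 16, 57 sold [LIFO — newest first]: 57 @ $6.95 = $396.15
Total COGS = $2,066.60 + $1,364.60 + $4,104.25 + $396.15 = $7,931.60
Ending inventory: 74 @ $7.75 + 11 @ $6.95 = $649.95
Check: goods available $8,581.55 = COGS $7,931.60 + ending $649.95

COGS = $7,931.60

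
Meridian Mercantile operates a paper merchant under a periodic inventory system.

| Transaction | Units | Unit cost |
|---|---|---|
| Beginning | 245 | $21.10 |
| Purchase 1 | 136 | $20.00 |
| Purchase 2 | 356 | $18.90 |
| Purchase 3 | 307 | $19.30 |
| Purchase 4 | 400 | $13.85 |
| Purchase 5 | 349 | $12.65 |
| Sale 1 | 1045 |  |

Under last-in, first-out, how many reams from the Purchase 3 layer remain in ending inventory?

Sale 1 (1045) [LIFO — newest first]: 349 @ $12.65 + 400 @ $13.85 + 296 @ $19.30 = $15,667.65
Ending inventory: 245 @ $21.10 + 136 @ $20.00 + 356 @ $18.90 + 11 @ $19.30 = $14,830.20
Check: goods available $30,497.85 = COGS $15,667.65 + ending $14,830.20

11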